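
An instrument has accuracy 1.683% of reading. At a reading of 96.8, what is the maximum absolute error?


Absolute error = (accuracy% / 100) * reading.
Error = (1.683 / 100) * 96.8
Error = 0.01683 * 96.8
Error = 1.6291

1.6291


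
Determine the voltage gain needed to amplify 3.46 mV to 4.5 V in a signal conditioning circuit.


Gain = Vout / Vin (converting to same units).
G = 4.5 V / 3.46 mV
G = 4500.0 mV / 3.46 mV
G = 1300.58

1300.58


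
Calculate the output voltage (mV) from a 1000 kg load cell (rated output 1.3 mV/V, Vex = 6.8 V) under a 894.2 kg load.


Vout = rated_output * Vex * (load / capacity).
Vout = 1.3 * 6.8 * (894.2 / 1000)
Vout = 1.3 * 6.8 * 0.8942
Vout = 7.905 mV

7.905 mV


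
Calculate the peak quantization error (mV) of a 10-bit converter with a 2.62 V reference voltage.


The maximum quantization error is +/- LSB/2.
LSB = Vref / 2^n = 2.62 / 1024 = 0.00255859 V
Max error = LSB / 2 = 0.00255859 / 2 = 0.0012793 V
Max error = 1.2793 mV

1.2793 mV


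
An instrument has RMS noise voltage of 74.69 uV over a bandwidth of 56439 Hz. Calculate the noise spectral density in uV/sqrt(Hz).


Noise spectral density = Vrms / sqrt(BW).
NSD = 74.69 / sqrt(56439)
NSD = 74.69 / 237.5689
NSD = 0.3144 uV/sqrt(Hz)

0.3144 uV/sqrt(Hz)


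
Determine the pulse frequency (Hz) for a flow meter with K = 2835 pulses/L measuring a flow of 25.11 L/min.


Frequency = K * Q / 60 (converting L/min to L/s).
f = 2835 * 25.11 / 60
f = 71186.85 / 60
f = 1186.45 Hz

1186.45 Hz


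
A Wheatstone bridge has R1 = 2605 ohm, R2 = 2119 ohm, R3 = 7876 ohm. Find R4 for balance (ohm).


At balance: R1*R4 = R2*R3, so R4 = R2*R3/R1.
R4 = 2119 * 7876 / 2605
R4 = 16689244 / 2605
R4 = 6406.62 ohm

6406.62 ohm


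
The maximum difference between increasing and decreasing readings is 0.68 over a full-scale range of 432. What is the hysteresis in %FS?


Hysteresis = (max difference / full scale) * 100%.
H = (0.68 / 432) * 100
H = 0.157 %FS

0.157 %FS


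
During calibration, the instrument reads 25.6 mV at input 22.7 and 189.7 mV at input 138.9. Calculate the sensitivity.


Sensitivity = (y2 - y1) / (x2 - x1).
S = (189.7 - 25.6) / (138.9 - 22.7)
S = 164.1 / 116.2
S = 1.4122 mV/unit

1.4122 mV/unit


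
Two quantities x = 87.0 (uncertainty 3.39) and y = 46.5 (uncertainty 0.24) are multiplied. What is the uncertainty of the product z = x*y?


For a product z = x*y, the relative uncertainty is:
uz/z = sqrt((ux/x)^2 + (uy/y)^2)
Relative uncertainties: ux/x = 3.39/87.0 = 0.038966
uy/y = 0.24/46.5 = 0.005161
z = 87.0 * 46.5 = 4045.5
uz = 4045.5 * sqrt(0.038966^2 + 0.005161^2) = 159.012

159.012


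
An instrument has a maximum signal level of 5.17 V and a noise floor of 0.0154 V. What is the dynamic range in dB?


Dynamic range = 20 * log10(Vmax / Vnoise).
DR = 20 * log10(5.17 / 0.0154)
DR = 20 * log10(335.71)
DR = 50.52 dB

50.52 dB


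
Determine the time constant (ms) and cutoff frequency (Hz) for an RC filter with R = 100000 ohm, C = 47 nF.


Time constant: tau = R * C.
tau = 100000 * 4.70e-08 = 0.0047 s
tau = 4.7 ms
Cutoff frequency: fc = 1 / (2*pi*R*C).
fc = 1 / (2*pi*0.0047) = 33.86 Hz

tau = 4.7 ms, fc = 33.86 Hz


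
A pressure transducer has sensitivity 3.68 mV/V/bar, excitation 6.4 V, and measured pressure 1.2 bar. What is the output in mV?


Output = sensitivity * Vex * P.
Vout = 3.68 * 6.4 * 1.2
Vout = 23.552 * 1.2
Vout = 28.26 mV

28.26 mV


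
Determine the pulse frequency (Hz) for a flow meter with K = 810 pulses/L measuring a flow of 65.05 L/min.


Frequency = K * Q / 60 (converting L/min to L/s).
f = 810 * 65.05 / 60
f = 52690.5 / 60
f = 878.17 Hz

878.17 Hz


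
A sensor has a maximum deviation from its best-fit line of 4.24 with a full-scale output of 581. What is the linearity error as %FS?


Linearity error = (max deviation / full scale) * 100%.
Linearity = (4.24 / 581) * 100
Linearity = 0.73 %FS

0.73 %FS


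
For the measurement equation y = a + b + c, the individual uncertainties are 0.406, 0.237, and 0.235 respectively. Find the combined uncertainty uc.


For a sum of independent quantities, uc = sqrt(u1^2 + u2^2 + u3^2).
uc = sqrt(0.406^2 + 0.237^2 + 0.235^2)
uc = sqrt(0.164836 + 0.056169 + 0.055225)
uc = 0.5256

0.5256


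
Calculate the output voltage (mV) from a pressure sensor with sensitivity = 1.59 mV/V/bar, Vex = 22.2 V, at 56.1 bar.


Output = sensitivity * Vex * P.
Vout = 1.59 * 22.2 * 56.1
Vout = 35.298 * 56.1
Vout = 1980.22 mV

1980.22 mV


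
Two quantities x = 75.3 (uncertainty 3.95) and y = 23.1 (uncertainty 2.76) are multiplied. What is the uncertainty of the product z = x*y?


For a product z = x*y, the relative uncertainty is:
uz/z = sqrt((ux/x)^2 + (uy/y)^2)
Relative uncertainties: ux/x = 3.95/75.3 = 0.052457
uy/y = 2.76/23.1 = 0.119481
z = 75.3 * 23.1 = 1739.4
uz = 1739.4 * sqrt(0.052457^2 + 0.119481^2) = 226.976

226.976


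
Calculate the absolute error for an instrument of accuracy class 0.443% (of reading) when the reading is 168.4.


Absolute error = (accuracy% / 100) * reading.
Error = (0.443 / 100) * 168.4
Error = 0.00443 * 168.4
Error = 0.746

0.746


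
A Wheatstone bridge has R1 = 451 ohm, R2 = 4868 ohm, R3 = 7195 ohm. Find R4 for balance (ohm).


At balance: R1*R4 = R2*R3, so R4 = R2*R3/R1.
R4 = 4868 * 7195 / 451
R4 = 35025260 / 451
R4 = 77661.33 ohm

77661.33 ohm


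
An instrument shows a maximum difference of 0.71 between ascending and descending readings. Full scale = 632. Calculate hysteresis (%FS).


Hysteresis = (max difference / full scale) * 100%.
H = (0.71 / 632) * 100
H = 0.112 %FS

0.112 %FS


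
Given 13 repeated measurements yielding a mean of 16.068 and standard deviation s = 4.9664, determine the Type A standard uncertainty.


The standard uncertainty for Type A evaluation is u = s / sqrt(n).
u = 4.9664 / sqrt(13)
u = 4.9664 / 3.6056
u = 1.3774

1.3774


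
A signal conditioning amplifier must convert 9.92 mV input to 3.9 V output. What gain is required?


Gain = Vout / Vin (converting to same units).
G = 3.9 V / 9.92 mV
G = 3900.0 mV / 9.92 mV
G = 393.15

393.15


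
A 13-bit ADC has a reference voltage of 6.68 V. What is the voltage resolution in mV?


The resolution (LSB) of an ADC is Vref / 2^n.
LSB = 6.68 / 2^13
LSB = 6.68 / 8192
LSB = 0.00081543 V = 0.81542969 mV

0.81542969 mV


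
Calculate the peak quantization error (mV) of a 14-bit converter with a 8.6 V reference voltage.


The maximum quantization error is +/- LSB/2.
LSB = Vref / 2^n = 8.6 / 16384 = 0.0005249 V
Max error = LSB / 2 = 0.0005249 / 2 = 0.00026245 V
Max error = 0.2625 mV

0.2625 mV


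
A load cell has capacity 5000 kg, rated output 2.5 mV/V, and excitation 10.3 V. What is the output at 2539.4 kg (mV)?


Vout = rated_output * Vex * (load / capacity).
Vout = 2.5 * 10.3 * (2539.4 / 5000)
Vout = 2.5 * 10.3 * 0.50788
Vout = 13.078 mV

13.078 mV


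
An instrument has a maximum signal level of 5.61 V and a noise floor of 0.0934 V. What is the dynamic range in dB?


Dynamic range = 20 * log10(Vmax / Vnoise).
DR = 20 * log10(5.61 / 0.0934)
DR = 20 * log10(60.06)
DR = 35.57 dB

35.57 dB


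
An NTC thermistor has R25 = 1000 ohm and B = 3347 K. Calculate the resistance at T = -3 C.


NTC thermistor equation: Rt = R25 * exp(B * (1/T - 1/T25)).
T in Kelvin: 270.15 K, T25 = 298.15 K
1/T - 1/T25 = 1/270.15 - 1/298.15 = 0.00034763
B * (1/T - 1/T25) = 3347 * 0.00034763 = 1.1635
Rt = 1000 * exp(1.1635) = 3201.2 ohm

3201.2 ohm


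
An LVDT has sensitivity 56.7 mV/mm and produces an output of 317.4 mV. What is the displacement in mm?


Displacement = Vout / sensitivity.
d = 317.4 / 56.7
d = 5.598 mm

5.598 mm


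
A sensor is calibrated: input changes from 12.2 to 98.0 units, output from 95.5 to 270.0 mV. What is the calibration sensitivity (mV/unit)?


Sensitivity = (y2 - y1) / (x2 - x1).
S = (270.0 - 95.5) / (98.0 - 12.2)
S = 174.5 / 85.8
S = 2.0338 mV/unit

2.0338 mV/unit


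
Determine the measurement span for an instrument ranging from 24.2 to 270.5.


Span = upper range - lower range.
Span = 270.5 - (24.2)
Span = 246.3

246.3


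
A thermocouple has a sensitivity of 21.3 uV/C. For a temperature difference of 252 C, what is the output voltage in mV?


The thermocouple output V = sensitivity * dT.
V = 21.3 uV/C * 252 C
V = 5367.6 uV
V = 5.368 mV

5.368 mV


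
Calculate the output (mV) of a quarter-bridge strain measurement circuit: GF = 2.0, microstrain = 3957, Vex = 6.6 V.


Quarter bridge output: Vout = (GF * epsilon * Vex) / 4.
Vout = (2.0 * 3957e-6 * 6.6) / 4
Vout = 0.0522324 / 4 V
Vout = 0.0130581 V = 13.0581 mV

13.0581 mV


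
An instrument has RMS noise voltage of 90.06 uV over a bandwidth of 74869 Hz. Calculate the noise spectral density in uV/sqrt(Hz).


Noise spectral density = Vrms / sqrt(BW).
NSD = 90.06 / sqrt(74869)
NSD = 90.06 / 273.622
NSD = 0.3291 uV/sqrt(Hz)

0.3291 uV/sqrt(Hz)


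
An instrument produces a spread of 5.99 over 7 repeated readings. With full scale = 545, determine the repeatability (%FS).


Repeatability = (spread / full scale) * 100%.
R = (5.99 / 545) * 100
R = 1.099 %FS

1.099 %FS


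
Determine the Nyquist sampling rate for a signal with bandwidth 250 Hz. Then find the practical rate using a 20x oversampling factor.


By Nyquist theorem, fs_min = 2 * fmax.
fs_min = 2 * 250 = 500 Hz
Practical rate = 20 * fs_min = 20 * 500 = 10000 Hz

fs_min = 500 Hz, fs_practical = 10000 Hz


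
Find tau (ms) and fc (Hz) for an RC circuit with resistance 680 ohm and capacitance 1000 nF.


Time constant: tau = R * C.
tau = 680 * 1.00e-06 = 0.00068 s
tau = 0.68 ms
Cutoff frequency: fc = 1 / (2*pi*R*C).
fc = 1 / (2*pi*0.00068) = 234.05 Hz

tau = 0.68 ms, fc = 234.05 Hz


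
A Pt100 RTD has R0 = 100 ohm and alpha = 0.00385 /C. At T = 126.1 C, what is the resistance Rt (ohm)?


The RTD equation: Rt = R0 * (1 + alpha * T).
Rt = 100 * (1 + 0.00385 * 126.1)
Rt = 100 * (1 + 0.485485)
Rt = 100 * 1.485485
Rt = 148.548 ohm

148.548 ohm


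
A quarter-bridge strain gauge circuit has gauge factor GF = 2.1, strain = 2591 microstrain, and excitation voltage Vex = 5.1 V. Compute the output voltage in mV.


Quarter bridge output: Vout = (GF * epsilon * Vex) / 4.
Vout = (2.1 * 2591e-6 * 5.1) / 4
Vout = 0.02774961 / 4 V
Vout = 0.0069374 V = 6.9374 mV

6.9374 mV


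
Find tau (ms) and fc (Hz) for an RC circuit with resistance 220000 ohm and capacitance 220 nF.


Time constant: tau = R * C.
tau = 220000 * 2.20e-07 = 0.0484 s
tau = 48.4 ms
Cutoff frequency: fc = 1 / (2*pi*R*C).
fc = 1 / (2*pi*0.0484) = 3.29 Hz

tau = 48.4 ms, fc = 3.29 Hz


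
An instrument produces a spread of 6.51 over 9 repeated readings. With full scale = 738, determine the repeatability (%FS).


Repeatability = (spread / full scale) * 100%.
R = (6.51 / 738) * 100
R = 0.882 %FS

0.882 %FS


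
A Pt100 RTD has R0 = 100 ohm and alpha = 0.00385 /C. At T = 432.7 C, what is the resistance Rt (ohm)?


The RTD equation: Rt = R0 * (1 + alpha * T).
Rt = 100 * (1 + 0.00385 * 432.7)
Rt = 100 * (1 + 1.665895)
Rt = 100 * 2.665895
Rt = 266.589 ohm

266.589 ohm


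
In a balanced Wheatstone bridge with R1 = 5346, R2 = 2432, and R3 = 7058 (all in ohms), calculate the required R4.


At balance: R1*R4 = R2*R3, so R4 = R2*R3/R1.
R4 = 2432 * 7058 / 5346
R4 = 17165056 / 5346
R4 = 3210.82 ohm

3210.82 ohm


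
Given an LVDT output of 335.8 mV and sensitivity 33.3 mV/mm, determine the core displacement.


Displacement = Vout / sensitivity.
d = 335.8 / 33.3
d = 10.084 mm

10.084 mm


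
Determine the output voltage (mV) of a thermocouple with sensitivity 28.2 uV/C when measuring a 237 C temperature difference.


The thermocouple output V = sensitivity * dT.
V = 28.2 uV/C * 237 C
V = 6683.4 uV
V = 6.683 mV

6.683 mV


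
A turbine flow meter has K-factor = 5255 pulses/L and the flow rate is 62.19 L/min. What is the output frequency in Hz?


Frequency = K * Q / 60 (converting L/min to L/s).
f = 5255 * 62.19 / 60
f = 326808.45 / 60
f = 5446.81 Hz

5446.81 Hz


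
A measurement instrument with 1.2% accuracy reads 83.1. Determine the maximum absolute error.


Absolute error = (accuracy% / 100) * reading.
Error = (1.2 / 100) * 83.1
Error = 0.012 * 83.1
Error = 0.9972

0.9972


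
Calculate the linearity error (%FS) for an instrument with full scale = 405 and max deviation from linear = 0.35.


Linearity error = (max deviation / full scale) * 100%.
Linearity = (0.35 / 405) * 100
Linearity = 0.086 %FS

0.086 %FS


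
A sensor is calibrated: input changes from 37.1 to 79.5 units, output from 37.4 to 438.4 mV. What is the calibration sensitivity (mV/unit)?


Sensitivity = (y2 - y1) / (x2 - x1).
S = (438.4 - 37.4) / (79.5 - 37.1)
S = 401.0 / 42.4
S = 9.4575 mV/unit

9.4575 mV/unit


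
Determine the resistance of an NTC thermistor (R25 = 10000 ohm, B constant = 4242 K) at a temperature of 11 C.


NTC thermistor equation: Rt = R25 * exp(B * (1/T - 1/T25)).
T in Kelvin: 284.15 K, T25 = 298.15 K
1/T - 1/T25 = 1/284.15 - 1/298.15 = 0.00016525
B * (1/T - 1/T25) = 4242 * 0.00016525 = 0.701
Rt = 10000 * exp(0.701) = 20157.6 ohm

20157.6 ohm


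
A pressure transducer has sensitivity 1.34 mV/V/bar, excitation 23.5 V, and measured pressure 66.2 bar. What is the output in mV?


Output = sensitivity * Vex * P.
Vout = 1.34 * 23.5 * 66.2
Vout = 31.49 * 66.2
Vout = 2084.64 mV

2084.64 mV


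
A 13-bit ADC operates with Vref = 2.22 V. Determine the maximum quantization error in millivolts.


The maximum quantization error is +/- LSB/2.
LSB = Vref / 2^n = 2.22 / 8192 = 0.000271 V
Max error = LSB / 2 = 0.000271 / 2 = 0.0001355 V
Max error = 0.1355 mV

0.1355 mV


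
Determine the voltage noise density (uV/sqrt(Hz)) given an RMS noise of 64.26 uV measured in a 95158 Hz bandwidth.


Noise spectral density = Vrms / sqrt(BW).
NSD = 64.26 / sqrt(95158)
NSD = 64.26 / 308.4769
NSD = 0.2083 uV/sqrt(Hz)

0.2083 uV/sqrt(Hz)


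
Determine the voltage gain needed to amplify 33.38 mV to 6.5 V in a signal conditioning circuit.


Gain = Vout / Vin (converting to same units).
G = 6.5 V / 33.38 mV
G = 6500.0 mV / 33.38 mV
G = 194.73

194.73


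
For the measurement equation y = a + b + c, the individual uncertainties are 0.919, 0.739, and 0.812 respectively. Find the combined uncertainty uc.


For a sum of independent quantities, uc = sqrt(u1^2 + u2^2 + u3^2).
uc = sqrt(0.919^2 + 0.739^2 + 0.812^2)
uc = sqrt(0.844561 + 0.546121 + 0.659344)
uc = 1.4318

1.4318


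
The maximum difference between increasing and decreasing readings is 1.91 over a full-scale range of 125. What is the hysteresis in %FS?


Hysteresis = (max difference / full scale) * 100%.
H = (1.91 / 125) * 100
H = 1.528 %FS

1.528 %FS


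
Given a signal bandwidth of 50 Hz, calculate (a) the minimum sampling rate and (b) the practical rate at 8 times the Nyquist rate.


By Nyquist theorem, fs_min = 2 * fmax.
fs_min = 2 * 50 = 100 Hz
Practical rate = 8 * fs_min = 8 * 100 = 800 Hz

fs_min = 100 Hz, fs_practical = 800 Hz


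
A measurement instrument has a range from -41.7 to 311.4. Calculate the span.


Span = upper range - lower range.
Span = 311.4 - (-41.7)
Span = 353.1

353.1


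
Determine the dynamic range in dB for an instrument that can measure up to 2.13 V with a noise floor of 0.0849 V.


Dynamic range = 20 * log10(Vmax / Vnoise).
DR = 20 * log10(2.13 / 0.0849)
DR = 20 * log10(25.09)
DR = 27.99 dB

27.99 dB


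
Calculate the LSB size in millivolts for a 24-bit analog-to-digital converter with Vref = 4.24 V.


The resolution (LSB) of an ADC is Vref / 2^n.
LSB = 4.24 / 2^24
LSB = 4.24 / 16777216
LSB = 2.5e-07 V = 0.00025272 mV

0.00025272 mV


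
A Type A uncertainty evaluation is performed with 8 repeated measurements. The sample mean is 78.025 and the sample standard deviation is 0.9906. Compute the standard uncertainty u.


The standard uncertainty for Type A evaluation is u = s / sqrt(n).
u = 0.9906 / sqrt(8)
u = 0.9906 / 2.8284
u = 0.3502

0.3502


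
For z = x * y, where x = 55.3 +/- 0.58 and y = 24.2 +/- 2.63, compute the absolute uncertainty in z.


For a product z = x*y, the relative uncertainty is:
uz/z = sqrt((ux/x)^2 + (uy/y)^2)
Relative uncertainties: ux/x = 0.58/55.3 = 0.010488
uy/y = 2.63/24.2 = 0.108678
z = 55.3 * 24.2 = 1338.3
uz = 1338.3 * sqrt(0.010488^2 + 0.108678^2) = 146.115

146.115


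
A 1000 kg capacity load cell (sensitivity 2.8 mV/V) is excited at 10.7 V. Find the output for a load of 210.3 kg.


Vout = rated_output * Vex * (load / capacity).
Vout = 2.8 * 10.7 * (210.3 / 1000)
Vout = 2.8 * 10.7 * 0.2103
Vout = 6.301 mV

6.301 mV


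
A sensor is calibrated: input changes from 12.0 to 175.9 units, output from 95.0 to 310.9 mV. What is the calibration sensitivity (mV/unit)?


Sensitivity = (y2 - y1) / (x2 - x1).
S = (310.9 - 95.0) / (175.9 - 12.0)
S = 215.9 / 163.9
S = 1.3173 mV/unit

1.3173 mV/unit


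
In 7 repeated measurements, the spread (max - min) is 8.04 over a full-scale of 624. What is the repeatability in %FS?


Repeatability = (spread / full scale) * 100%.
R = (8.04 / 624) * 100
R = 1.288 %FS

1.288 %FS


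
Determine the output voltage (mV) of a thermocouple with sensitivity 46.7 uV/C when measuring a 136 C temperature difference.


The thermocouple output V = sensitivity * dT.
V = 46.7 uV/C * 136 C
V = 6351.2 uV
V = 6.351 mV

6.351 mV


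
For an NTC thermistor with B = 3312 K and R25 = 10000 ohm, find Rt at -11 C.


NTC thermistor equation: Rt = R25 * exp(B * (1/T - 1/T25)).
T in Kelvin: 262.15 K, T25 = 298.15 K
1/T - 1/T25 = 1/262.15 - 1/298.15 = 0.00046059
B * (1/T - 1/T25) = 3312 * 0.00046059 = 1.5255
Rt = 10000 * exp(1.5255) = 45973.8 ohm

45973.8 ohm


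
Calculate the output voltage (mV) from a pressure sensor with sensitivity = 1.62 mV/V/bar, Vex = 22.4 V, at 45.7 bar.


Output = sensitivity * Vex * P.
Vout = 1.62 * 22.4 * 45.7
Vout = 36.288 * 45.7
Vout = 1658.36 mV

1658.36 mV


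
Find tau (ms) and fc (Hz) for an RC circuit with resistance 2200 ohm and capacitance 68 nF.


Time constant: tau = R * C.
tau = 2200 * 6.80e-08 = 0.0001496 s
tau = 0.1496 ms
Cutoff frequency: fc = 1 / (2*pi*R*C).
fc = 1 / (2*pi*0.0001496) = 1063.87 Hz

tau = 0.1496 ms, fc = 1063.87 Hz


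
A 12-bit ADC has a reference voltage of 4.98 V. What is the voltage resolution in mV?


The resolution (LSB) of an ADC is Vref / 2^n.
LSB = 4.98 / 2^12
LSB = 4.98 / 4096
LSB = 0.00121582 V = 1.21582031 mV

1.21582031 mV


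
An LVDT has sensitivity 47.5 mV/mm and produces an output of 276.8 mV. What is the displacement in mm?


Displacement = Vout / sensitivity.
d = 276.8 / 47.5
d = 5.827 mm

5.827 mm


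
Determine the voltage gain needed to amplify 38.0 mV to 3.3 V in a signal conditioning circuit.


Gain = Vout / Vin (converting to same units).
G = 3.3 V / 38.0 mV
G = 3300.0 mV / 38.0 mV
G = 86.84

86.84


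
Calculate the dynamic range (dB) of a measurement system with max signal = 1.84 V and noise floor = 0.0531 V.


Dynamic range = 20 * log10(Vmax / Vnoise).
DR = 20 * log10(1.84 / 0.0531)
DR = 20 * log10(34.65)
DR = 30.79 dB

30.79 dB


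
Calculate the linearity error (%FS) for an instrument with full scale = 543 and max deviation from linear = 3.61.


Linearity error = (max deviation / full scale) * 100%.
Linearity = (3.61 / 543) * 100
Linearity = 0.665 %FS

0.665 %FS


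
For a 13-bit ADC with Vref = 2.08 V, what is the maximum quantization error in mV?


The maximum quantization error is +/- LSB/2.
LSB = Vref / 2^n = 2.08 / 8192 = 0.00025391 V
Max error = LSB / 2 = 0.00025391 / 2 = 0.00012695 V
Max error = 0.127 mV

0.127 mV


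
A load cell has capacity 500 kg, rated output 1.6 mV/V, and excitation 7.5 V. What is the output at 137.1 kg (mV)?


Vout = rated_output * Vex * (load / capacity).
Vout = 1.6 * 7.5 * (137.1 / 500)
Vout = 1.6 * 7.5 * 0.2742
Vout = 3.29 mV

3.29 mV


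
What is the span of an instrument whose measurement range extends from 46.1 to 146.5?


Span = upper range - lower range.
Span = 146.5 - (46.1)
Span = 100.4

100.4


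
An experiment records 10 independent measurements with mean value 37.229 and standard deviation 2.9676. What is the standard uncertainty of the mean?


The standard uncertainty for Type A evaluation is u = s / sqrt(n).
u = 2.9676 / sqrt(10)
u = 2.9676 / 3.1623
u = 0.9384

0.9384


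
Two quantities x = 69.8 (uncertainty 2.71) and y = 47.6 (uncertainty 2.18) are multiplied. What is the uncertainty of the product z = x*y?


For a product z = x*y, the relative uncertainty is:
uz/z = sqrt((ux/x)^2 + (uy/y)^2)
Relative uncertainties: ux/x = 2.71/69.8 = 0.038825
uy/y = 2.18/47.6 = 0.045798
z = 69.8 * 47.6 = 3322.5
uz = 3322.5 * sqrt(0.038825^2 + 0.045798^2) = 199.484

199.484


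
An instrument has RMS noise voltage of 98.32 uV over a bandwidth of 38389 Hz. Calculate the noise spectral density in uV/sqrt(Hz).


Noise spectral density = Vrms / sqrt(BW).
NSD = 98.32 / sqrt(38389)
NSD = 98.32 / 195.9311
NSD = 0.5018 uV/sqrt(Hz)

0.5018 uV/sqrt(Hz)


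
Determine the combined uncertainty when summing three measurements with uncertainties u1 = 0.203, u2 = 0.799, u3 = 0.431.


For a sum of independent quantities, uc = sqrt(u1^2 + u2^2 + u3^2).
uc = sqrt(0.203^2 + 0.799^2 + 0.431^2)
uc = sqrt(0.041209 + 0.638401 + 0.185761)
uc = 0.9303

0.9303


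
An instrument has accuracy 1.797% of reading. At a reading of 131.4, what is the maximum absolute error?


Absolute error = (accuracy% / 100) * reading.
Error = (1.797 / 100) * 131.4
Error = 0.01797 * 131.4
Error = 2.3613

2.3613


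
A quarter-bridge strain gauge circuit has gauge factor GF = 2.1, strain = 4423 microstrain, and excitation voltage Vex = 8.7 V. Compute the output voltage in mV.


Quarter bridge output: Vout = (GF * epsilon * Vex) / 4.
Vout = (2.1 * 4423e-6 * 8.7) / 4
Vout = 0.08080821 / 4 V
Vout = 0.02020205 V = 20.2021 mV

20.2021 mV


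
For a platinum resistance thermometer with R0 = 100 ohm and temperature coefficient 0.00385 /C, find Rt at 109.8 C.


The RTD equation: Rt = R0 * (1 + alpha * T).
Rt = 100 * (1 + 0.00385 * 109.8)
Rt = 100 * (1 + 0.42273)
Rt = 100 * 1.42273
Rt = 142.273 ohm

142.273 ohm


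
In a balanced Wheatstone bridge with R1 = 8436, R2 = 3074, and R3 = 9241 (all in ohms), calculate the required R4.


At balance: R1*R4 = R2*R3, so R4 = R2*R3/R1.
R4 = 3074 * 9241 / 8436
R4 = 28406834 / 8436
R4 = 3367.33 ohm

3367.33 ohm


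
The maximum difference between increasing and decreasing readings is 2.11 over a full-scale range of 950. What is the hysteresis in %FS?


Hysteresis = (max difference / full scale) * 100%.
H = (2.11 / 950) * 100
H = 0.222 %FS

0.222 %FS


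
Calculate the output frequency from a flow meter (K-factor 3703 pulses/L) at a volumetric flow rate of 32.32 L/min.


Frequency = K * Q / 60 (converting L/min to L/s).
f = 3703 * 32.32 / 60
f = 119680.96 / 60
f = 1994.68 Hz

1994.68 Hz


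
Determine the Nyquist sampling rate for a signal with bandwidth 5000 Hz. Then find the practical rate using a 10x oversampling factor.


By Nyquist theorem, fs_min = 2 * fmax.
fs_min = 2 * 5000 = 10000 Hz
Practical rate = 10 * fs_min = 10 * 10000 = 100000 Hz

fs_min = 10000 Hz, fs_practical = 100000 Hz


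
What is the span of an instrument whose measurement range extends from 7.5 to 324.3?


Span = upper range - lower range.
Span = 324.3 - (7.5)
Span = 316.8

316.8


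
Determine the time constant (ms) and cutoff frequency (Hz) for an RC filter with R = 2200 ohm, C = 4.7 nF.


Time constant: tau = R * C.
tau = 2200 * 4.70e-09 = 1.034e-05 s
tau = 0.0103 ms
Cutoff frequency: fc = 1 / (2*pi*R*C).
fc = 1 / (2*pi*1.034e-05) = 15392.16 Hz

tau = 0.0103 ms, fc = 15392.16 Hz


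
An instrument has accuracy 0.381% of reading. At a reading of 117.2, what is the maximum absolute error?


Absolute error = (accuracy% / 100) * reading.
Error = (0.381 / 100) * 117.2
Error = 0.00381 * 117.2
Error = 0.4465

0.4465


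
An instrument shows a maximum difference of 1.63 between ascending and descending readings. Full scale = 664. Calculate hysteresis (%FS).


Hysteresis = (max difference / full scale) * 100%.
H = (1.63 / 664) * 100
H = 0.245 %FS

0.245 %FS


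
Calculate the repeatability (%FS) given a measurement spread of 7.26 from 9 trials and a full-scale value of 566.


Repeatability = (spread / full scale) * 100%.
R = (7.26 / 566) * 100
R = 1.283 %FS

1.283 %FS


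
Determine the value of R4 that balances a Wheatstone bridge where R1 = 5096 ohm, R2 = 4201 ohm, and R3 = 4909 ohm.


At balance: R1*R4 = R2*R3, so R4 = R2*R3/R1.
R4 = 4201 * 4909 / 5096
R4 = 20622709 / 5096
R4 = 4046.84 ohm

4046.84 ohm


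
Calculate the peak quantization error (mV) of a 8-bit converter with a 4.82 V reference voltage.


The maximum quantization error is +/- LSB/2.
LSB = Vref / 2^n = 4.82 / 256 = 0.01882813 V
Max error = LSB / 2 = 0.01882813 / 2 = 0.00941406 V
Max error = 9.4141 mV

9.4141 mV


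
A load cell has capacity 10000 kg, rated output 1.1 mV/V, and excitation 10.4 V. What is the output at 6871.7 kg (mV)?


Vout = rated_output * Vex * (load / capacity).
Vout = 1.1 * 10.4 * (6871.7 / 10000)
Vout = 1.1 * 10.4 * 0.68717
Vout = 7.861 mV

7.861 mV


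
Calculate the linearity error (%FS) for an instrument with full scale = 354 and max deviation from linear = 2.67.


Linearity error = (max deviation / full scale) * 100%.
Linearity = (2.67 / 354) * 100
Linearity = 0.754 %FS

0.754 %FS


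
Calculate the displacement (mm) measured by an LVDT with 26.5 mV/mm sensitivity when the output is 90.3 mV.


Displacement = Vout / sensitivity.
d = 90.3 / 26.5
d = 3.408 mm

3.408 mm


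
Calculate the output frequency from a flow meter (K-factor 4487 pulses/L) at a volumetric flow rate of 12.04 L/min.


Frequency = K * Q / 60 (converting L/min to L/s).
f = 4487 * 12.04 / 60
f = 54023.48 / 60
f = 900.39 Hz

900.39 Hz


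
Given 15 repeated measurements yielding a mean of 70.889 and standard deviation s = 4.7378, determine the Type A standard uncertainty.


The standard uncertainty for Type A evaluation is u = s / sqrt(n).
u = 4.7378 / sqrt(15)
u = 4.7378 / 3.873
u = 1.2233

1.2233


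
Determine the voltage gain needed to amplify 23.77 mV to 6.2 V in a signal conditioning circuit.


Gain = Vout / Vin (converting to same units).
G = 6.2 V / 23.77 mV
G = 6200.0 mV / 23.77 mV
G = 260.83

260.83


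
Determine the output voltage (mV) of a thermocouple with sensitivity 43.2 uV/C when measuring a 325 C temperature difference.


The thermocouple output V = sensitivity * dT.
V = 43.2 uV/C * 325 C
V = 14040.0 uV
V = 14.04 mV

14.04 mV


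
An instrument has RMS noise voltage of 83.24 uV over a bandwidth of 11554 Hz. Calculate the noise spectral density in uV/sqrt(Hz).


Noise spectral density = Vrms / sqrt(BW).
NSD = 83.24 / sqrt(11554)
NSD = 83.24 / 107.4895
NSD = 0.7744 uV/sqrt(Hz)

0.7744 uV/sqrt(Hz)


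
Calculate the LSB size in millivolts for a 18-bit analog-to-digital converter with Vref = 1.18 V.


The resolution (LSB) of an ADC is Vref / 2^n.
LSB = 1.18 / 2^18
LSB = 1.18 / 262144
LSB = 4.5e-06 V = 0.00450134 mV

0.00450134 mV


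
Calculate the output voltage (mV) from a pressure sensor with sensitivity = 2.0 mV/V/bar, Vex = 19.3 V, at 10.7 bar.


Output = sensitivity * Vex * P.
Vout = 2.0 * 19.3 * 10.7
Vout = 38.6 * 10.7
Vout = 413.02 mV

413.02 mV


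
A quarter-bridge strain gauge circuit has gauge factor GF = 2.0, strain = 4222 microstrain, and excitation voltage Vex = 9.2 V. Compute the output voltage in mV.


Quarter bridge output: Vout = (GF * epsilon * Vex) / 4.
Vout = (2.0 * 4222e-6 * 9.2) / 4
Vout = 0.0776848 / 4 V
Vout = 0.0194212 V = 19.4212 mV

19.4212 mV


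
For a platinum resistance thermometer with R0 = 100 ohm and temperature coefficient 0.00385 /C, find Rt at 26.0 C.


The RTD equation: Rt = R0 * (1 + alpha * T).
Rt = 100 * (1 + 0.00385 * 26.0)
Rt = 100 * (1 + 0.1001)
Rt = 100 * 1.1001
Rt = 110.01 ohm

110.01 ohm


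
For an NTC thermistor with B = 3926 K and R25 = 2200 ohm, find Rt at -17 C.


NTC thermistor equation: Rt = R25 * exp(B * (1/T - 1/T25)).
T in Kelvin: 256.15 K, T25 = 298.15 K
1/T - 1/T25 = 1/256.15 - 1/298.15 = 0.00054995
B * (1/T - 1/T25) = 3926 * 0.00054995 = 2.1591
Rt = 2200 * exp(2.1591) = 19059.1 ohm

19059.1 ohm


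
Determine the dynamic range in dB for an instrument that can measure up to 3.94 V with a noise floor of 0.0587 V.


Dynamic range = 20 * log10(Vmax / Vnoise).
DR = 20 * log10(3.94 / 0.0587)
DR = 20 * log10(67.12)
DR = 36.54 dB

36.54 dB


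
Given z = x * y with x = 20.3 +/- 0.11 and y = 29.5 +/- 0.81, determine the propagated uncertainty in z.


For a product z = x*y, the relative uncertainty is:
uz/z = sqrt((ux/x)^2 + (uy/y)^2)
Relative uncertainties: ux/x = 0.11/20.3 = 0.005419
uy/y = 0.81/29.5 = 0.027458
z = 20.3 * 29.5 = 598.9
uz = 598.9 * sqrt(0.005419^2 + 0.027458^2) = 16.76

16.76


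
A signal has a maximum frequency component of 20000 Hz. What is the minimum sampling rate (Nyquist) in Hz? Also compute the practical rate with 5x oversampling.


By Nyquist theorem, fs_min = 2 * fmax.
fs_min = 2 * 20000 = 40000 Hz
Practical rate = 5 * fs_min = 5 * 40000 = 200000 Hz

fs_min = 40000 Hz, fs_practical = 200000 Hz


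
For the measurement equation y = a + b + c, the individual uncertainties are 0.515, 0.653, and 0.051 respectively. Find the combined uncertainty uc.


For a sum of independent quantities, uc = sqrt(u1^2 + u2^2 + u3^2).
uc = sqrt(0.515^2 + 0.653^2 + 0.051^2)
uc = sqrt(0.265225 + 0.426409 + 0.002601)
uc = 0.8332

0.8332


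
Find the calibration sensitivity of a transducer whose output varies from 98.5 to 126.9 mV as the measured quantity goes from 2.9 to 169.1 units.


Sensitivity = (y2 - y1) / (x2 - x1).
S = (126.9 - 98.5) / (169.1 - 2.9)
S = 28.4 / 166.2
S = 0.1709 mV/unit

0.1709 mV/unit


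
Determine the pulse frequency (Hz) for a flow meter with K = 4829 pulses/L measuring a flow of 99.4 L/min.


Frequency = K * Q / 60 (converting L/min to L/s).
f = 4829 * 99.4 / 60
f = 480002.6 / 60
f = 8000.04 Hz

8000.04 Hz


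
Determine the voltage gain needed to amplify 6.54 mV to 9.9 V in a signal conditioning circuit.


Gain = Vout / Vin (converting to same units).
G = 9.9 V / 6.54 mV
G = 9900.0 mV / 6.54 mV
G = 1513.76

1513.76


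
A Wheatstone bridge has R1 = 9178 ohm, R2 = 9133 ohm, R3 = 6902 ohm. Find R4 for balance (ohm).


At balance: R1*R4 = R2*R3, so R4 = R2*R3/R1.
R4 = 9133 * 6902 / 9178
R4 = 63035966 / 9178
R4 = 6868.16 ohm

6868.16 ohm


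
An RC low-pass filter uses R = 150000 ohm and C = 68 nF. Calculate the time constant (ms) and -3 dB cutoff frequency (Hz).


Time constant: tau = R * C.
tau = 150000 * 6.80e-08 = 0.0102 s
tau = 10.2 ms
Cutoff frequency: fc = 1 / (2*pi*R*C).
fc = 1 / (2*pi*0.0102) = 15.6 Hz

tau = 10.2 ms, fc = 15.6 Hz


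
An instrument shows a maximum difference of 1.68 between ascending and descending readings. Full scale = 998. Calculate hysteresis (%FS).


Hysteresis = (max difference / full scale) * 100%.
H = (1.68 / 998) * 100
H = 0.168 %FS

0.168 %FS


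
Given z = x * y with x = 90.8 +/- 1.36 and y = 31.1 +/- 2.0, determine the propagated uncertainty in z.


For a product z = x*y, the relative uncertainty is:
uz/z = sqrt((ux/x)^2 + (uy/y)^2)
Relative uncertainties: ux/x = 1.36/90.8 = 0.014978
uy/y = 2.0/31.1 = 0.064309
z = 90.8 * 31.1 = 2823.9
uz = 2823.9 * sqrt(0.014978^2 + 0.064309^2) = 186.46

186.46


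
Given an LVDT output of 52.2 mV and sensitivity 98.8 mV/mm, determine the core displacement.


Displacement = Vout / sensitivity.
d = 52.2 / 98.8
d = 0.528 mm

0.528 mm


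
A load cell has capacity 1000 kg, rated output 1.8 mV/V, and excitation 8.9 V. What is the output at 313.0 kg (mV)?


Vout = rated_output * Vex * (load / capacity).
Vout = 1.8 * 8.9 * (313.0 / 1000)
Vout = 1.8 * 8.9 * 0.313
Vout = 5.014 mV

5.014 mV


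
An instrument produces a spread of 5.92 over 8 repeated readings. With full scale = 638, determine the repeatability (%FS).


Repeatability = (spread / full scale) * 100%.
R = (5.92 / 638) * 100
R = 0.928 %FS

0.928 %FS


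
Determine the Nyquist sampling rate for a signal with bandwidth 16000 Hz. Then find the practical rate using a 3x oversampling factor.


By Nyquist theorem, fs_min = 2 * fmax.
fs_min = 2 * 16000 = 32000 Hz
Practical rate = 3 * fs_min = 3 * 32000 = 96000 Hz

fs_min = 32000 Hz, fs_practical = 96000 Hz


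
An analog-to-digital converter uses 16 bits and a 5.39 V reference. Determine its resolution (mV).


The resolution (LSB) of an ADC is Vref / 2^n.
LSB = 5.39 / 2^16
LSB = 5.39 / 65536
LSB = 8.224e-05 V = 0.08224487 mV

0.08224487 mV


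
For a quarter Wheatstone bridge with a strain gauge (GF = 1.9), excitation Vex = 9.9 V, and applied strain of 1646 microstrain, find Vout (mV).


Quarter bridge output: Vout = (GF * epsilon * Vex) / 4.
Vout = (1.9 * 1646e-6 * 9.9) / 4
Vout = 0.03096126 / 4 V
Vout = 0.00774031 V = 7.7403 mV

7.7403 mV


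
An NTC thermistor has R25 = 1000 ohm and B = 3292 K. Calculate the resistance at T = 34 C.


NTC thermistor equation: Rt = R25 * exp(B * (1/T - 1/T25)).
T in Kelvin: 307.15 K, T25 = 298.15 K
1/T - 1/T25 = 1/307.15 - 1/298.15 = -9.828e-05
B * (1/T - 1/T25) = 3292 * -9.828e-05 = -0.3235
Rt = 1000 * exp(-0.3235) = 723.6 ohm

723.6 ohm


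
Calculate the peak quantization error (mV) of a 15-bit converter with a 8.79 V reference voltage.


The maximum quantization error is +/- LSB/2.
LSB = Vref / 2^n = 8.79 / 32768 = 0.00026825 V
Max error = LSB / 2 = 0.00026825 / 2 = 0.00013412 V
Max error = 0.1341 mV

0.1341 mV


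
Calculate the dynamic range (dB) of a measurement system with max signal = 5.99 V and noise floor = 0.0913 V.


Dynamic range = 20 * log10(Vmax / Vnoise).
DR = 20 * log10(5.99 / 0.0913)
DR = 20 * log10(65.61)
DR = 36.34 dB

36.34 dB


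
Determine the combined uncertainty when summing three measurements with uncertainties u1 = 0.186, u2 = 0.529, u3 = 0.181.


For a sum of independent quantities, uc = sqrt(u1^2 + u2^2 + u3^2).
uc = sqrt(0.186^2 + 0.529^2 + 0.181^2)
uc = sqrt(0.034596 + 0.279841 + 0.032761)
uc = 0.5892

0.5892


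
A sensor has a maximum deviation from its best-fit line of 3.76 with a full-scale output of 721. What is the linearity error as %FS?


Linearity error = (max deviation / full scale) * 100%.
Linearity = (3.76 / 721) * 100
Linearity = 0.521 %FS

0.521 %FS


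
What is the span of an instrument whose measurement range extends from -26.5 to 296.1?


Span = upper range - lower range.
Span = 296.1 - (-26.5)
Span = 322.6

322.6


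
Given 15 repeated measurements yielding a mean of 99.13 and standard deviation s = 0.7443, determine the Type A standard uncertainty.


The standard uncertainty for Type A evaluation is u = s / sqrt(n).
u = 0.7443 / sqrt(15)
u = 0.7443 / 3.873
u = 0.1922

0.1922


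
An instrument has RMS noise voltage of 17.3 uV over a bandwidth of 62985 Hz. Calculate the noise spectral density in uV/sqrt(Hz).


Noise spectral density = Vrms / sqrt(BW).
NSD = 17.3 / sqrt(62985)
NSD = 17.3 / 250.9681
NSD = 0.0689 uV/sqrt(Hz)

0.0689 uV/sqrt(Hz)


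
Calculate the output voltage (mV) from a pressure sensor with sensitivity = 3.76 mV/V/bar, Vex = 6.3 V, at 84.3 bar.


Output = sensitivity * Vex * P.
Vout = 3.76 * 6.3 * 84.3
Vout = 23.688 * 84.3
Vout = 1996.9 mV

1996.9 mV


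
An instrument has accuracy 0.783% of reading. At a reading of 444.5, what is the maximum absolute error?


Absolute error = (accuracy% / 100) * reading.
Error = (0.783 / 100) * 444.5
Error = 0.00783 * 444.5
Error = 3.4804

3.4804


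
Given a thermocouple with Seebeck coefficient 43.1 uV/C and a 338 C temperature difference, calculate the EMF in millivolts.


The thermocouple output V = sensitivity * dT.
V = 43.1 uV/C * 338 C
V = 14567.8 uV
V = 14.568 mV

14.568 mV


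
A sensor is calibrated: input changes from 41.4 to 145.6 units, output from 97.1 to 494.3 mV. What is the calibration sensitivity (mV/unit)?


Sensitivity = (y2 - y1) / (x2 - x1).
S = (494.3 - 97.1) / (145.6 - 41.4)
S = 397.2 / 104.2
S = 3.8119 mV/unit

3.8119 mV/unit


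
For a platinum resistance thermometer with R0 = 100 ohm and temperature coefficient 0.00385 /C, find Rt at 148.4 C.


The RTD equation: Rt = R0 * (1 + alpha * T).
Rt = 100 * (1 + 0.00385 * 148.4)
Rt = 100 * (1 + 0.57134)
Rt = 100 * 1.57134
Rt = 157.134 ohm

157.134 ohm


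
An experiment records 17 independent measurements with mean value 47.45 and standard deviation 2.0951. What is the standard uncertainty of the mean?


The standard uncertainty for Type A evaluation is u = s / sqrt(n).
u = 2.0951 / sqrt(17)
u = 2.0951 / 4.1231
u = 0.5081

0.5081


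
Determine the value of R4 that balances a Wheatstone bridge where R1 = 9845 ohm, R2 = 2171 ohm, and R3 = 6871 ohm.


At balance: R1*R4 = R2*R3, so R4 = R2*R3/R1.
R4 = 2171 * 6871 / 9845
R4 = 14916941 / 9845
R4 = 1515.18 ohm

1515.18 ohm


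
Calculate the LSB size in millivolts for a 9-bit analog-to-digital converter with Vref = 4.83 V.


The resolution (LSB) of an ADC is Vref / 2^n.
LSB = 4.83 / 2^9
LSB = 4.83 / 512
LSB = 0.00943359 V = 9.43359375 mV

9.43359375 mV


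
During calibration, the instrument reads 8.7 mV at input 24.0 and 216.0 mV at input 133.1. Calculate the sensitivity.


Sensitivity = (y2 - y1) / (x2 - x1).
S = (216.0 - 8.7) / (133.1 - 24.0)
S = 207.3 / 109.1
S = 1.9001 mV/unit

1.9001 mV/unit


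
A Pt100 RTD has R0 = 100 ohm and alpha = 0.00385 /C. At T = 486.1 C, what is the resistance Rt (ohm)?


The RTD equation: Rt = R0 * (1 + alpha * T).
Rt = 100 * (1 + 0.00385 * 486.1)
Rt = 100 * (1 + 1.871485)
Rt = 100 * 2.871485
Rt = 287.149 ohm

287.149 ohm


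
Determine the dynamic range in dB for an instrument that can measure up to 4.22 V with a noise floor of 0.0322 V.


Dynamic range = 20 * log10(Vmax / Vnoise).
DR = 20 * log10(4.22 / 0.0322)
DR = 20 * log10(131.06)
DR = 42.35 dB

42.35 dB


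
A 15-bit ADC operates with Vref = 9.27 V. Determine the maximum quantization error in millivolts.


The maximum quantization error is +/- LSB/2.
LSB = Vref / 2^n = 9.27 / 32768 = 0.0002829 V
Max error = LSB / 2 = 0.0002829 / 2 = 0.00014145 V
Max error = 0.1414 mV

0.1414 mV


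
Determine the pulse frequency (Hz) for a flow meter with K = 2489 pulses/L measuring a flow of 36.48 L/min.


Frequency = K * Q / 60 (converting L/min to L/s).
f = 2489 * 36.48 / 60
f = 90798.72 / 60
f = 1513.31 Hz

1513.31 Hz


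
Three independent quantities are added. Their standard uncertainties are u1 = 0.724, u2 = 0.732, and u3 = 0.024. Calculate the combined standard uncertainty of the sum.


For a sum of independent quantities, uc = sqrt(u1^2 + u2^2 + u3^2).
uc = sqrt(0.724^2 + 0.732^2 + 0.024^2)
uc = sqrt(0.524176 + 0.535824 + 0.000576)
uc = 1.0298

1.0298


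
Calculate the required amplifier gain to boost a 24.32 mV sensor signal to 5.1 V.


Gain = Vout / Vin (converting to same units).
G = 5.1 V / 24.32 mV
G = 5100.0 mV / 24.32 mV
G = 209.7

209.7


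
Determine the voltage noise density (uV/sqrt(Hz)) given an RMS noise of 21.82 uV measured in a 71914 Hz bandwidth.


Noise spectral density = Vrms / sqrt(BW).
NSD = 21.82 / sqrt(71914)
NSD = 21.82 / 268.1679
NSD = 0.0814 uV/sqrt(Hz)

0.0814 uV/sqrt(Hz)


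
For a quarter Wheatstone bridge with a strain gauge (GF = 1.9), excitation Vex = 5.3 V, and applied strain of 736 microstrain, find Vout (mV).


Quarter bridge output: Vout = (GF * epsilon * Vex) / 4.
Vout = (1.9 * 736e-6 * 5.3) / 4
Vout = 0.00741152 / 4 V
Vout = 0.00185288 V = 1.8529 mV

1.8529 mV


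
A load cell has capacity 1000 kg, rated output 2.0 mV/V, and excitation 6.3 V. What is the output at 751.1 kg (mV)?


Vout = rated_output * Vex * (load / capacity).
Vout = 2.0 * 6.3 * (751.1 / 1000)
Vout = 2.0 * 6.3 * 0.7511
Vout = 9.464 mV

9.464 mV
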